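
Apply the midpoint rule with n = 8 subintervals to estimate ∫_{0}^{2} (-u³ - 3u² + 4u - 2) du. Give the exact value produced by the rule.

h = (2 − 0)/8 = 0.25.
Midpoints m₁,…,m₈ = 0.125, 0.375, 0.625, 0.875, 1.125, 1.375, 1.625, 1.875.
f(m₁)=-1.548828125, f(m₂)=-0.974609375, f(m₃)=-0.916015625, f(m₄)=-1.466796875, f(m₅)=-2.720703125, f(m₆)=-4.771484375, f(m₇)=-7.712890625, f(m₈)=-11.638671875.
h·[f(m₁) + f(m₂) + f(m₃) + f(m₄) + f(m₅) + f(m₆) + f(m₇) + f(m₈)] = 0.25·(-31.75) = -7.9375.

-7.9375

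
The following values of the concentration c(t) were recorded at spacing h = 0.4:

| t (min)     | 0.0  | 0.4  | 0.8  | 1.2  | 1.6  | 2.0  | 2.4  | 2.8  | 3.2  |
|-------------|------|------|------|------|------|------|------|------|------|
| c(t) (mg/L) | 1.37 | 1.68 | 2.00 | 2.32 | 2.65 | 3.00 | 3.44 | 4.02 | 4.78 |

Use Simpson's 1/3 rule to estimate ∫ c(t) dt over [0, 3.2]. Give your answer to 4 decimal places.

8.8547

h = 0.4, n = 8.
(h/3)·[y₀ + 4y₁ + 2y₂ + 4y₃ + 2y₄ + 4y₅ + 2y₆ + 4y₇ + y₈] = 0.133333·(66.41) = 8.8547.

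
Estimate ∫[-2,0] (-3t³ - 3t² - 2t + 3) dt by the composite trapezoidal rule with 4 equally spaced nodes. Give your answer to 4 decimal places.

14.8889

h = (0 − (-2))/3 = 0.666667.
Nodes t₀,…,t₃ = -2, -1.333333, -0.666667, 0.
f(t) = -3t³ - 3t² - 2t + 3: f₀=19, f₁=7.444444, f₂=3.888889, f₃=3.
(h/2)·[f₀ + 2f₁ + 2f₂ + f₃] = 0.333333·(44.666667) = 14.8889.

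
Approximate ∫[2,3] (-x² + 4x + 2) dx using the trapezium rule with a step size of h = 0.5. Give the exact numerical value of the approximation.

h = (3 − 2)/2 = 0.5.
Nodes x₀,…,x₂ = 2, 2.5, 3.
f(x) = -x² + 4x + 2: f₀=6, f₁=5.75, f₂=5.
(h/2)·[f₀ + 2f₁ + f₂] = 0.25·(22.5) = 5.625.

5.625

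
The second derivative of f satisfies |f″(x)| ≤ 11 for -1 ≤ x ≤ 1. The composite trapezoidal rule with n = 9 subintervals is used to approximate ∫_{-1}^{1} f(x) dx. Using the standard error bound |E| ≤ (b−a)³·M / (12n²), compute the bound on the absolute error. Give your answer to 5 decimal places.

0.09053

|E| ≤ (2)³·11 / (12·9²) = 88/972 = 0.09053.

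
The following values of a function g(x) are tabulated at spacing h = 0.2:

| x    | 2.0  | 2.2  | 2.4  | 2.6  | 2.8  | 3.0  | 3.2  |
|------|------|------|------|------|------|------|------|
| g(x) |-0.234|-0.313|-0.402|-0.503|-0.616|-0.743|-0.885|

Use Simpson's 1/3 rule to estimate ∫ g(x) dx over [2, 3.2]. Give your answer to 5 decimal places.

-0.62607

h = 0.2, n = 6.
(h/3)·[y₀ + 4y₁ + 2y₂ + 4y₃ + 2y₄ + 4y₅ + y₆] = 0.066667·(-9.391) = -0.62607.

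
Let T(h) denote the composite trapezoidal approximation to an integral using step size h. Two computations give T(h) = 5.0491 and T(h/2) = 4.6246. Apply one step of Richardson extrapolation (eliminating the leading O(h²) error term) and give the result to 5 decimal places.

R = (4·T(h/2) − T(h)) / 3 = (4·4.6246 − 5.0491)/3 = (13.4493)/3 = 4.48310.

4.48310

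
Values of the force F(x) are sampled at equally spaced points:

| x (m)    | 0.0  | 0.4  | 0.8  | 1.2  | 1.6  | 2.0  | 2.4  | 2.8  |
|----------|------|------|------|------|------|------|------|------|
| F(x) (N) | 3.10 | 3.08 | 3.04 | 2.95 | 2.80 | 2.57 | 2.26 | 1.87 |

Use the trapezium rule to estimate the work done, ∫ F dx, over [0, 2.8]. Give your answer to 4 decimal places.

h = 0.4, n = 7.
(h/2)·[y₀ + 2y₁ + 2y₂ + 2y₃ + 2y₄ + 2y₅ + 2y₆ + y₇] = 0.2·(38.37) = 7.6740.

7.6740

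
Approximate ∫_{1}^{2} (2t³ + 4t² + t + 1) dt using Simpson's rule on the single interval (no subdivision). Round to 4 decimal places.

19.3333

S = (b−a)/6 · [f(1) + 4f(1.5) + f(2)] = 0.166667·[8 + 4·18.25 + 35] = 19.3333.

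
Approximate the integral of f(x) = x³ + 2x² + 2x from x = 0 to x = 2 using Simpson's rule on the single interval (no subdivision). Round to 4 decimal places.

S = (b−a)/6 · [f(0) + 4f(1) + f(2)] = 0.333333·[0 + 4·5 + 20] = 13.3333.

13.3333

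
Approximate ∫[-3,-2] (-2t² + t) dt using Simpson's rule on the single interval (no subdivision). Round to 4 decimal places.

-15.1667

S = (b−a)/6 · [f(-3) + 4f(-2.5) + f(-2)] = 0.166667·[(-21) + 4·(-15) + (-10)] = -15.1667.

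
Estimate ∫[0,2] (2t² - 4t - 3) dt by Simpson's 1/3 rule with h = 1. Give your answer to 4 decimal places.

-8.6667

h = (2 − 0)/2 = 1.
Nodes t₀,…,t₂ = 0, 1, 2.
f(t) = 2t² - 4t - 3: f₀=-3, f₁=-5, f₂=-3.
(h/3)·[f₀ + 4f₁ + f₂] = 0.333333·(-26) = -8.6667.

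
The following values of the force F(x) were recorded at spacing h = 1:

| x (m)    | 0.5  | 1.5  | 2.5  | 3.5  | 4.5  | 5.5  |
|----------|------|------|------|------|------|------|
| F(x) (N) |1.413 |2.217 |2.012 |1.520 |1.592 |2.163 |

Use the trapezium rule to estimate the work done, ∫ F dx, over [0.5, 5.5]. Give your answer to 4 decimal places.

9.1290

h = 1, n = 5.
(h/2)·[y₀ + 2y₁ + 2y₂ + 2y₃ + 2y₄ + y₅] = 0.5·(18.258) = 9.1290.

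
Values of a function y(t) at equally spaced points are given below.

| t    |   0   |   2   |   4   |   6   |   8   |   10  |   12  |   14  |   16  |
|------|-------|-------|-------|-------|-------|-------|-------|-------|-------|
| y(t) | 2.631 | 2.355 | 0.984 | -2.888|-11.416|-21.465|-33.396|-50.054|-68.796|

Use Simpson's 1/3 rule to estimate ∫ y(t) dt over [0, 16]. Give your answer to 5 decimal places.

h = 2, n = 8.
(h/3)·[y₀ + 4y₁ + 2y₂ + 4y₃ + 2y₄ + 4y₅ + 2y₆ + 4y₇ + y₈] = 0.666667·(-442.029) = -294.68600.

-294.68600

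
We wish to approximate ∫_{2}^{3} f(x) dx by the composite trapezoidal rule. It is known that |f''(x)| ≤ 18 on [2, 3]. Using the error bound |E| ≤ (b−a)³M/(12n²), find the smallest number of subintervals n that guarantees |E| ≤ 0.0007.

47

Need 18/(12n²) ≤ 0.0007.
n² ≥ 18/(12·0.0007) = 2142.86 ⇒ n ≥ 46.2910, so the smallest n is 47.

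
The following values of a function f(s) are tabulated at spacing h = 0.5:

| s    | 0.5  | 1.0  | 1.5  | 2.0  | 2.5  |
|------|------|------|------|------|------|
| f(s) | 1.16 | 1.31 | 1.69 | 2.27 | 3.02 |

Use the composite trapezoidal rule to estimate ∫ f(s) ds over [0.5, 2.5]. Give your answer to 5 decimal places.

h = 0.5, n = 4.
(h/2)·[y₀ + 2y₁ + 2y₂ + 2y₃ + y₄] = 0.25·(14.72) = 3.68000.

3.68000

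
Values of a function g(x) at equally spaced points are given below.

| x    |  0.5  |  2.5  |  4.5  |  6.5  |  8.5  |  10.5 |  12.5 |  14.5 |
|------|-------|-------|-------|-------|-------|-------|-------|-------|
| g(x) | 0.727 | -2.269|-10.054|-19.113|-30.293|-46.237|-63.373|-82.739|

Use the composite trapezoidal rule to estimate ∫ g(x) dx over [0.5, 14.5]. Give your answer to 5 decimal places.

-424.69000

h = 2, n = 7.
(h/2)·[y₀ + 2y₁ + 2y₂ + 2y₃ + 2y₄ + 2y₅ + 2y₆ + y₇] = 1·(-424.690) = -424.69000.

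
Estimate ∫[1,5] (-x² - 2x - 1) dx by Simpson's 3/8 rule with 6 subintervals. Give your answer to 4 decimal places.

-69.3333

h = (5 − 1)/6 = 0.666667.
Nodes x₀,…,x₆ = 1, 1.666667, 2.333333, 3, 3.666667, 4.333333, 5.
f(x) = -x² - 2x - 1: f₀=-4, f₁=-7.111111, f₂=-11.111111, f₃=-16, f₄=-21.777778, f₅=-28.444444, f₆=-36.
(3h/8)·[f₀ + 3f₁ + 3f₂ + 2f₃ + 3f₄ + 3f₅ + f₆] = 0.25·(-277.333333) = -69.3333.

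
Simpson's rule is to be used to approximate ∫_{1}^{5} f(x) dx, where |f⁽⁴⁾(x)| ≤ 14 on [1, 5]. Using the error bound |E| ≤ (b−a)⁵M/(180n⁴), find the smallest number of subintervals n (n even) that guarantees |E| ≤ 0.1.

6

Need 14336/(180n⁴) ≤ 0.1.
n⁴ ≥ 14336/(180·0.1) = 796.444 ⇒ n ≥ 5.3124, so the smallest even n is 6. (n must be even for Simpson's rule.)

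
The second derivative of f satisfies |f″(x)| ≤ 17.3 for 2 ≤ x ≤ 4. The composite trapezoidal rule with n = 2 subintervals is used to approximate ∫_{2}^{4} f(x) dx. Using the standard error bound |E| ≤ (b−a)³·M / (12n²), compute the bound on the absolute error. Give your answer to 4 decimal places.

2.8833

|E| ≤ (2)³·17.3 / (12·2²) = 138.4/48 = 2.8833.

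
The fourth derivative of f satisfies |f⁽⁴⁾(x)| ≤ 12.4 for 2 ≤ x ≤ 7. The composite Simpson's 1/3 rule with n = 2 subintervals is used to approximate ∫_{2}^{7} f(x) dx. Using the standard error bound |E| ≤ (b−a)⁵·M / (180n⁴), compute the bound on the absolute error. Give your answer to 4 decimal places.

|E| ≤ (5)⁵·12.4 / (180·2⁴) = 38750/2880 = 13.4549.

13.4549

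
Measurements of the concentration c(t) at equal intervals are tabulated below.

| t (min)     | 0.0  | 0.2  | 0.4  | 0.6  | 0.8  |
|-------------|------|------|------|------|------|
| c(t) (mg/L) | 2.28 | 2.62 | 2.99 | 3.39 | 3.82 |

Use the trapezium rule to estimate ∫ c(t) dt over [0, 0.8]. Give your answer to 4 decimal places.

h = 0.2, n = 4.
(h/2)·[y₀ + 2y₁ + 2y₂ + 2y₃ + y₄] = 0.1·(24.10) = 2.4100.

2.4100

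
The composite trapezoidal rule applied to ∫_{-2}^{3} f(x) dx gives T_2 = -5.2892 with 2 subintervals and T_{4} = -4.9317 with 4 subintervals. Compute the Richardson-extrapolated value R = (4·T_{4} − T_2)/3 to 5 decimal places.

R = (4·T_{4} − T_2) / 3 = (4·(-4.9317) − (-5.2892))/3 = (-14.4376)/3 = -4.81253.

-4.81253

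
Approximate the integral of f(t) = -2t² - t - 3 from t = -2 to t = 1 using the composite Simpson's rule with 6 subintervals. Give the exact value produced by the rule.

-13.5

h = (1 − (-2))/6 = 0.5.
Nodes t₀,…,t₆ = -2, -1.5, -1, -0.5, 0, 0.5, 1.
f(t) = -2t² - t - 3: f₀=-9, f₁=-6, f₂=-4, f₃=-3, f₄=-3, f₅=-4, f₆=-6.
(h/3)·[f₀ + 4f₁ + 2f₂ + 4f₃ + 2f₄ + 4f₅ + f₆] = 0.166667·(-81) = -13.5.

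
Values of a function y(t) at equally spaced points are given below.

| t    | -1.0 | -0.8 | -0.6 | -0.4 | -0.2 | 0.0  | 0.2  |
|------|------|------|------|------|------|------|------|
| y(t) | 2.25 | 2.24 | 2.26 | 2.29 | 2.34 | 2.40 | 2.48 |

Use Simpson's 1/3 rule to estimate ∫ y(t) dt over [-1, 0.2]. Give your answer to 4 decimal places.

h = 0.2, n = 6.
(h/3)·[y₀ + 4y₁ + 2y₂ + 4y₃ + 2y₄ + 4y₅ + y₆] = 0.066667·(41.65) = 2.7767.

2.7767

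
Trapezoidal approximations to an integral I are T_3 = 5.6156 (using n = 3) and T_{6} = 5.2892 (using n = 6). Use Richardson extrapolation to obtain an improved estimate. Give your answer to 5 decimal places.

R = (4·T_{6} − T_3) / 3 = (4·5.2892 − 5.6156)/3 = (15.5412)/3 = 5.18040.

5.18040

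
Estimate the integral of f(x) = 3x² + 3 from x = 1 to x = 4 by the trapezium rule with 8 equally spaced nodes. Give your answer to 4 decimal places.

h = (4 − 1)/7 = 0.428571.
Nodes x₀,…,x₇ = 1, 1.428571, 1.857143, 2.285714, 2.714286, 3.142857, 3.571429, 4.
f(x) = 3x² + 3: f₀=6, f₁=9.122449, f₂=13.346939, f₃=18.673469, f₄=25.102041, f₅=32.632653, f₆=41.265306, f₇=51.
(h/2)·[f₀ + 2f₁ + 2f₂ + 2f₃ + 2f₄ + 2f₅ + 2f₆ + f₇] = 0.214286·(337.285714) = 72.2755.

72.2755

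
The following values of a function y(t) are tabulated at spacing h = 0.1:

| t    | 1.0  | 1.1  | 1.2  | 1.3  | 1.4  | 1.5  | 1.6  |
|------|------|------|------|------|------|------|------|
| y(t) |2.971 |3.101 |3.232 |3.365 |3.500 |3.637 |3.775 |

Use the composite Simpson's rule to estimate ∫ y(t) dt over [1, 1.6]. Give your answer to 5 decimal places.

h = 0.1, n = 6.
(h/3)·[y₀ + 4y₁ + 2y₂ + 4y₃ + 2y₄ + 4y₅ + y₆] = 0.033333·(60.622) = 2.02073.

2.02073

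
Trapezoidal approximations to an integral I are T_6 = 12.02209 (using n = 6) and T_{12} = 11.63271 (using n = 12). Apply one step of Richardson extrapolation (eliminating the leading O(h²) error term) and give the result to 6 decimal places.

R = (4·T_{12} − T_6) / 3 = (4·11.63271 − 12.02209)/3 = (34.50875)/3 = 11.502917.

11.502917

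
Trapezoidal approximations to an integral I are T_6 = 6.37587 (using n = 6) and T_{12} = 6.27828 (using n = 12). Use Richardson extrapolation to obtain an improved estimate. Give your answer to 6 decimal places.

R = (4·T_{12} − T_6) / 3 = (4·6.27828 − 6.37587)/3 = (18.73725)/3 = 6.245750.

6.245750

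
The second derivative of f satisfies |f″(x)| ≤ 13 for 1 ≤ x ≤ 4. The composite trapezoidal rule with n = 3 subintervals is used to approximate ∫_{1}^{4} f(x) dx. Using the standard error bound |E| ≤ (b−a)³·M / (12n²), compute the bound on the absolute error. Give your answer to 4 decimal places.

|E| ≤ (3)³·13 / (12·3²) = 351/108 = 3.2500.

3.2500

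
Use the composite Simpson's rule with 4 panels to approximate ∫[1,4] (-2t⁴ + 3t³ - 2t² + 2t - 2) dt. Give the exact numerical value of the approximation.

-251.203125

h = (4 − 1)/4 = 0.75.
Nodes t₀,…,t₄ = 1, 1.75, 2.5, 3.25, 4.
f(t) = -2t⁴ + 3t³ - 2t² + 2t - 2: f₀=-1, f₁=-7.3046875, f₂=-40.75, f₃=-136.7734375, f₄=-346.
(h/3)·[f₀ + 4f₁ + 2f₂ + 4f₃ + f₄] = 0.25·(-1004.8125) = -251.203125.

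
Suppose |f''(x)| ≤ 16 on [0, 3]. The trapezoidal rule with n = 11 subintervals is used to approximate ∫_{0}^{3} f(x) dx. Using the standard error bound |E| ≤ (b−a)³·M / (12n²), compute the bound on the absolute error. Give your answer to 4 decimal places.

0.2975

|E| ≤ (3)³·16 / (12·11²) = 432/1452 = 0.2975.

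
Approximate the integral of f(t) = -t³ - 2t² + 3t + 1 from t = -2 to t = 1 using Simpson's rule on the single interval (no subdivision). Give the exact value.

-3.75

S = (b−a)/6 · [f(-2) + 4f(-0.5) + f(1)] = 0.5·[(-5) + 4·(-0.875) + 1] = -3.75.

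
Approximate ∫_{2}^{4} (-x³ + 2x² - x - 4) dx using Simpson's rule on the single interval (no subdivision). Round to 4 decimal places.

S = (b−a)/6 · [f(2) + 4f(3) + f(4)] = 0.333333·[(-6) + 4·(-16) + (-40)] = -36.6667.

-36.6667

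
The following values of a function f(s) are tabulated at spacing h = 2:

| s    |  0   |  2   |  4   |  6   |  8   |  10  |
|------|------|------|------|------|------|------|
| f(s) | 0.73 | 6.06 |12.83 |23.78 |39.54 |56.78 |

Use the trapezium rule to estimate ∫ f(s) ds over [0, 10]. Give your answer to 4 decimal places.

221.9300

h = 2, n = 5.
(h/2)·[y₀ + 2y₁ + 2y₂ + 2y₃ + 2y₄ + y₅] = 1·(221.93) = 221.9300.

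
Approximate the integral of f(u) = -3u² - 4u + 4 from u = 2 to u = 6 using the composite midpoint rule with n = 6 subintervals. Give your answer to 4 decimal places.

h = (6 − 2)/6 = 0.666667.
Midpoints m₁,…,m₆ = 2.333333, 3, 3.666667, 4.333333, 5, 5.666667.
f(m₁)=-21.666667, f(m₂)=-35, f(m₃)=-51, f(m₄)=-69.666667, f(m₅)=-91, f(m₆)=-115.
h·[f(m₁) + f(m₂) + f(m₃) + f(m₄) + f(m₅) + f(m₆)] = 0.666667·(-383.333333) = -255.5556.

-255.5556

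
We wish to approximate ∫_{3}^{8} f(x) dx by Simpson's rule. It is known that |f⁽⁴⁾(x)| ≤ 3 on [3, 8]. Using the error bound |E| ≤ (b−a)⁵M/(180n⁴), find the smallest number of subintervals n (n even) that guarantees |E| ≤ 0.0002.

24

Need 9375/(180n⁴) ≤ 0.0002.
n⁴ ≥ 9375/(180·0.0002) = 260417 ⇒ n ≥ 22.5901, so the smallest even n is 24. (n must be even for Simpson's rule.)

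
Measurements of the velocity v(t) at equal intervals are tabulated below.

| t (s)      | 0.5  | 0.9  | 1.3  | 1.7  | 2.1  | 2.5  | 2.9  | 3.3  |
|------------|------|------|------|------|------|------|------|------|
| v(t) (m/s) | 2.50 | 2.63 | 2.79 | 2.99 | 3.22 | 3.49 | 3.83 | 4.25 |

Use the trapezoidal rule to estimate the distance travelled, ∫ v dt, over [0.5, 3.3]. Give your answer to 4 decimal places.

h = 0.4, n = 7.
(h/2)·[y₀ + 2y₁ + 2y₂ + 2y₃ + 2y₄ + 2y₅ + 2y₆ + y₇] = 0.2·(44.65) = 8.9300.

8.9300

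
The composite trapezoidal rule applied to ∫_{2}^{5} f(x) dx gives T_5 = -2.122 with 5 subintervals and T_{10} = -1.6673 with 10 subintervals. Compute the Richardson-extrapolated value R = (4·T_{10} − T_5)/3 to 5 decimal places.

-1.51573

R = (4·T_{10} − T_5) / 3 = (4·(-1.6673) − (-2.122))/3 = (-4.5472)/3 = -1.51573.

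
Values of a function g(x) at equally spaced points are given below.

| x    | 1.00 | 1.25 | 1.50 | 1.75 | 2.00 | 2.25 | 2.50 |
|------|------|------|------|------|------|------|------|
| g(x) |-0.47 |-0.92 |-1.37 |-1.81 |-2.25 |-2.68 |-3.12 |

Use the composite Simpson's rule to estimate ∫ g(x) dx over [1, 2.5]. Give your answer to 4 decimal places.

h = 0.25, n = 6.
(h/3)·[y₀ + 4y₁ + 2y₂ + 4y₃ + 2y₄ + 4y₅ + y₆] = 0.083333·(-32.47) = -2.7058.

-2.7058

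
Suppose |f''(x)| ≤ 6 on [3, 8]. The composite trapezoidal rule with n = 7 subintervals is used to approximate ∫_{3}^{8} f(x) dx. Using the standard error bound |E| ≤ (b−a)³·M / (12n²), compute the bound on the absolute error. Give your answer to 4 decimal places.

1.2755

|E| ≤ (5)³·6 / (12·7²) = 750/588 = 1.2755.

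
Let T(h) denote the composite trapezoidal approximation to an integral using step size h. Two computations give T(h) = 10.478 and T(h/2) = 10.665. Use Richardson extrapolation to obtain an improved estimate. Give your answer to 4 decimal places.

10.7273

R = (4·T(h/2) − T(h)) / 3 = (4·10.665 − 10.478)/3 = (32.182)/3 = 10.7273.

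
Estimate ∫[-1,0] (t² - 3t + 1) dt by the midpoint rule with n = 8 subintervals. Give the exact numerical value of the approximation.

2.83203125

h = (0 − (-1))/8 = 0.125.
Midpoints m₁,…,m₈ = -0.9375, -0.8125, -0.6875, -0.5625, -0.4375, -0.3125, -0.1875, -0.0625.
f(m₁)=4.69140625, f(m₂)=4.09765625, f(m₃)=3.53515625, f(m₄)=3.00390625, f(m₅)=2.50390625, f(m₆)=2.03515625, f(m₇)=1.59765625, f(m₈)=1.19140625.
h·[f(m₁) + f(m₂) + f(m₃) + f(m₄) + f(m₅) + f(m₆) + f(m₇) + f(m₈)] = 0.125·(22.65625) = 2.83203125.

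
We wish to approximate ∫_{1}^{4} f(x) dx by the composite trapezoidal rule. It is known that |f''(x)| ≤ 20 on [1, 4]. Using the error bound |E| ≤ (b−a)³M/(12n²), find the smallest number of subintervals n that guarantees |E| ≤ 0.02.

Need 540/(12n²) ≤ 0.02.
n² ≥ 540/(12·0.02) = 2250 ⇒ n ≥ 47.4342, so the smallest n is 48.

48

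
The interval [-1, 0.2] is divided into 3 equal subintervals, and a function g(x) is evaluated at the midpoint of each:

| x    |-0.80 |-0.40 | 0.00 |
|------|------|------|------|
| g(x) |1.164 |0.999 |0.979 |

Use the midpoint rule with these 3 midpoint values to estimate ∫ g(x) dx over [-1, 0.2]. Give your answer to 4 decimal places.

h = 0.4, n = 3.
h·[y(m₁) + y(m₂) + y(m₃)] = 0.4·(3.142) = 1.2568.

1.2568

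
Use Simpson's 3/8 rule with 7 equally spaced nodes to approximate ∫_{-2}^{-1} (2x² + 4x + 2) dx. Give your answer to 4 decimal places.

0.6667

h = (-1 − (-2))/6 = 0.166667.
Nodes x₀,…,x₆ = -2, -1.833333, -1.666667, -1.5, -1.333333, -1.166667, -1.
f(x) = 2x² + 4x + 2: f₀=2, f₁=1.388889, f₂=0.888889, f₃=0.5, f₄=0.222222, f₅=0.055556, f₆=0.
(3h/8)·[f₀ + 3f₁ + 3f₂ + 2f₃ + 3f₄ + 3f₅ + f₆] = 0.0625·(10.666667) = 0.6667.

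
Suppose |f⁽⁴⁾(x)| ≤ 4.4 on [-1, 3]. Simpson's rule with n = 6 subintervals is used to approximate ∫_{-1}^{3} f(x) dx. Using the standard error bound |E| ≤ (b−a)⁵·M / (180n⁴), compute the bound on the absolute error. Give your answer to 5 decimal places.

0.01931

|E| ≤ (4)⁵·4.4 / (180·6⁴) = 4505.6/233280 = 0.01931.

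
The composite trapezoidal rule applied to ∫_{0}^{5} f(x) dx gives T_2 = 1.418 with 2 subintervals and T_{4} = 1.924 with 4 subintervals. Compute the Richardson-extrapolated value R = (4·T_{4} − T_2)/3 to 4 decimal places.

2.0927

R = (4·T_{4} − T_2) / 3 = (4·1.924 − 1.418)/3 = (6.278)/3 = 2.0927.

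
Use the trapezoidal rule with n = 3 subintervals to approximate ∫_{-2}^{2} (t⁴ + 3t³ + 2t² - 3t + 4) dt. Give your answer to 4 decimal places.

50.8971

h = (2 − (-2))/3 = 1.333333.
Nodes t₀,…,t₃ = -2, -0.666667, 0.666667, 2.
f(t) = t⁴ + 3t³ + 2t² - 3t + 4: f₀=10, f₁=6.197531, f₂=3.975309, f₃=46.
(h/2)·[f₀ + 2f₁ + 2f₂ + f₃] = 0.666667·(76.345679) = 50.8971.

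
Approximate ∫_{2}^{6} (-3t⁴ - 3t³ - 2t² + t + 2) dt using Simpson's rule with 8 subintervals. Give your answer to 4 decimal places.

-5721.1667

h = (6 − 2)/8 = 0.5.
Nodes t₀,…,t₈ = 2, 2.5, 3, 3.5, 4, 4.5, 5, 5.5, 6.
f(t) = -3t⁴ - 3t³ - 2t² + t + 2: f₀=-76, f₁=-172.0625, f₂=-337, f₃=-597.8125, f₄=-986, f₅=-1537.5625, f₆=-2293, f₇=-3297.3125, f₈=-4600.
(h/3)·[f₀ + 4f₁ + 2f₂ + 4f₃ + 2f₄ + 4f₅ + 2f₆ + 4f₇ + f₈] = 0.166667·(-34327) = -5721.1667.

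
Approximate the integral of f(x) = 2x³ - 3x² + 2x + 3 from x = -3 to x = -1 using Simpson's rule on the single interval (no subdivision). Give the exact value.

-68

S = (b−a)/6 · [f(-3) + 4f(-2) + f(-1)] = 0.333333·[(-84) + 4·(-29) + (-4)] = -68.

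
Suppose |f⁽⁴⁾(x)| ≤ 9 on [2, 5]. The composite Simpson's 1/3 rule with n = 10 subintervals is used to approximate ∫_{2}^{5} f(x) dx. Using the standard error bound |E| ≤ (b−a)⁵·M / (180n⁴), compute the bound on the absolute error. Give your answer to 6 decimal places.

0.001215

|E| ≤ (3)⁵·9 / (180·10⁴) = 2187/1800000 = 0.001215.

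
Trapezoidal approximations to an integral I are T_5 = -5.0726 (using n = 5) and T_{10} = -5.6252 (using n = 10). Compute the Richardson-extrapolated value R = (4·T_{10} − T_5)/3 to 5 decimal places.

R = (4·T_{10} − T_5) / 3 = (4·(-5.6252) − (-5.0726))/3 = (-17.4282)/3 = -5.80940.

-5.80940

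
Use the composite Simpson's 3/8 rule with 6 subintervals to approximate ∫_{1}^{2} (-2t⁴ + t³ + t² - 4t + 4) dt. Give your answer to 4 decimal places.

h = (2 − 1)/6 = 0.166667.
Nodes t₀,…,t₆ = 1, 1.166667, 1.333333, 1.5, 1.666667, 1.833333, 2.
f(t) = -2t⁴ + t³ + t² - 4t + 4: f₀=0, f₁=-1.422840, f₂=-3.506173, f₃=-6.5, f₄=-10.691358, f₅=-16.404321, f₆=-24.
(3h/8)·[f₀ + 3f₁ + 3f₂ + 2f₃ + 3f₄ + 3f₅ + f₆] = 0.0625·(-133.074074) = -8.3171.

-8.3171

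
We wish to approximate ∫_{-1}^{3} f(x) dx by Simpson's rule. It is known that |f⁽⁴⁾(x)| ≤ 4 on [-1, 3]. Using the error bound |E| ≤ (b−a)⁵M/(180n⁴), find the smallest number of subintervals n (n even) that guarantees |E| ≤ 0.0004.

16

Need 4096/(180n⁴) ≤ 0.0004.
n⁴ ≥ 4096/(180·0.0004) = 56888.9 ⇒ n ≥ 15.4439, so the smallest even n is 16. (n must be even for Simpson's rule.)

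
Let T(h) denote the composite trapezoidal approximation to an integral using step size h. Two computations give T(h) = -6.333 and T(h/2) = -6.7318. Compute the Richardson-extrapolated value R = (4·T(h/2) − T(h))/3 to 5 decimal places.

-6.86473

R = (4·T(h/2) − T(h)) / 3 = (4·(-6.7318) − (-6.333))/3 = (-20.5942)/3 = -6.86473.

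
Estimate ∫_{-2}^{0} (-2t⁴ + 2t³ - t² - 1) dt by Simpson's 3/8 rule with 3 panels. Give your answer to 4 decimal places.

-25.7037

h = (0 − (-2))/3 = 0.666667.
Nodes t₀,…,t₃ = -2, -1.333333, -0.666667, 0.
f(t) = -2t⁴ + 2t³ - t² - 1: f₀=-53, f₁=-13.839506, f₂=-2.432099, f₃=-1.
(3h/8)·[f₀ + 3f₁ + 3f₂ + f₃] = 0.25·(-102.814815) = -25.7037.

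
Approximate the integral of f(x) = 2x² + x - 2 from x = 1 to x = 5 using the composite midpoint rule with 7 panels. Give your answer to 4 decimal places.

h = (5 − 1)/7 = 0.571429.
Midpoints m₁,…,m₇ = 1.285714, 1.857143, 2.428571, 3, 3.571429, 4.142857, 4.714286.
f(m₁)=2.591837, f(m₂)=6.755102, f(m₃)=12.224490, f(m₄)=19, f(m₅)=27.081633, f(m₆)=36.469388, f(m₇)=47.163265.
h·[f(m₁) + f(m₂) + f(m₃) + f(m₄) + f(m₅) + f(m₆) + f(m₇)] = 0.571429·(151.285714) = 86.4490.

86.4490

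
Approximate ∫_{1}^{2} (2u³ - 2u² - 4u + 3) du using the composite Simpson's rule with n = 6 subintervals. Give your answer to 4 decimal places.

h = (2 − 1)/6 = 0.166667.
Nodes u₀,…,u₆ = 1, 1.166667, 1.333333, 1.5, 1.666667, 1.833333, 2.
f(u) = 2u³ - 2u² - 4u + 3: f₀=-1, f₁=-1.212963, f₂=-1.148148, f₃=-0.75, f₄=0.037037, f₅=1.268519, f₆=3.
(h/3)·[f₀ + 4f₁ + 2f₂ + 4f₃ + 2f₄ + 4f₅ + f₆] = 0.055556·(-3) = -0.1667.

-0.1667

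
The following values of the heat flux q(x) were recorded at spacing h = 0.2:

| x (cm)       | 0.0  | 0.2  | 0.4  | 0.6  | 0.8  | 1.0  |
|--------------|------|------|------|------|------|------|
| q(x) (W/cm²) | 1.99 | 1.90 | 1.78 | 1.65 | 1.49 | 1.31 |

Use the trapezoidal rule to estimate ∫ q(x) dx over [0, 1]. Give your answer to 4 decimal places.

h = 0.2, n = 5.
(h/2)·[y₀ + 2y₁ + 2y₂ + 2y₃ + 2y₄ + y₅] = 0.1·(16.94) = 1.6940.

1.6940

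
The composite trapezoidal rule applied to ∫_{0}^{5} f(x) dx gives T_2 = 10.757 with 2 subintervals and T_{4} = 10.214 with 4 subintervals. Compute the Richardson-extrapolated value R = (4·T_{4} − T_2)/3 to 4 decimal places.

R = (4·T_{4} − T_2) / 3 = (4·10.214 − 10.757)/3 = (30.099)/3 = 10.0330.

10.0330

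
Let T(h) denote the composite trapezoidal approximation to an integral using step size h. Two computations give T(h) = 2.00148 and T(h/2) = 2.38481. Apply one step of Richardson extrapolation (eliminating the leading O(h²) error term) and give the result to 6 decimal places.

R = (4·T(h/2) − T(h)) / 3 = (4·2.38481 − 2.00148)/3 = (7.53776)/3 = 2.512587.

2.512587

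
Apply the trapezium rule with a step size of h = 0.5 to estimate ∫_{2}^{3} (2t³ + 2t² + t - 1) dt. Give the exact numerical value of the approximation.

h = (3 − 2)/2 = 0.5.
Nodes t₀,…,t₂ = 2, 2.5, 3.
f(t) = 2t³ + 2t² + t - 1: f₀=25, f₁=45.25, f₂=74.
(h/2)·[f₀ + 2f₁ + f₂] = 0.25·(189.5) = 47.375.

47.375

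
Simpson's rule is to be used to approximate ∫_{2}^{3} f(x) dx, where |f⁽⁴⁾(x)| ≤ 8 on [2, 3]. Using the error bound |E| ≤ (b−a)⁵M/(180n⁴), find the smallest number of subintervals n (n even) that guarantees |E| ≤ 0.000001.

16

Need 8/(180n⁴) ≤ 0.000001.
n⁴ ≥ 8/(180·0.000001) = 44444.4 ⇒ n ≥ 14.5196, so the smallest even n is 16. (n must be even for Simpson's rule.)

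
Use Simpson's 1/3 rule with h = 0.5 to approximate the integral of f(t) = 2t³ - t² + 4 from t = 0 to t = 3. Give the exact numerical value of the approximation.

h = (3 − 0)/6 = 0.5.
Nodes t₀,…,t₆ = 0, 0.5, 1, 1.5, 2, 2.5, 3.
f(t) = 2t³ - t² + 4: f₀=4, f₁=4, f₂=5, f₃=8.5, f₄=16, f₅=29, f₆=49.
(h/3)·[f₀ + 4f₁ + 2f₂ + 4f₃ + 2f₄ + 4f₅ + f₆] = 0.166667·(261) = 43.5.

43.5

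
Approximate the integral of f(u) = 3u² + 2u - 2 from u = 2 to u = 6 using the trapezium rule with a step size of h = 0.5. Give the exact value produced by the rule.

232.5

h = (6 − 2)/8 = 0.5.
Nodes u₀,…,u₈ = 2, 2.5, 3, 3.5, 4, 4.5, 5, 5.5, 6.
f(u) = 3u² + 2u - 2: f₀=14, f₁=21.75, f₂=31, f₃=41.75, f₄=54, f₅=67.75, f₆=83, f₇=99.75, f₈=118.
(h/2)·[f₀ + 2f₁ + 2f₂ + 2f₃ + 2f₄ + 2f₅ + 2f₆ + 2f₇ + f₈] = 0.25·(930) = 232.5.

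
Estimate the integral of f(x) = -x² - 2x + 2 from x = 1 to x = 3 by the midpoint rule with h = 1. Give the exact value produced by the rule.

-12.5

h = (3 − 1)/2 = 1.
Midpoints m₁,…,m₂ = 1.5, 2.5.
f(m₁)=-3.25, f(m₂)=-9.25.
h·[f(m₁) + f(m₂)] = 1·(-12.5) = -12.5.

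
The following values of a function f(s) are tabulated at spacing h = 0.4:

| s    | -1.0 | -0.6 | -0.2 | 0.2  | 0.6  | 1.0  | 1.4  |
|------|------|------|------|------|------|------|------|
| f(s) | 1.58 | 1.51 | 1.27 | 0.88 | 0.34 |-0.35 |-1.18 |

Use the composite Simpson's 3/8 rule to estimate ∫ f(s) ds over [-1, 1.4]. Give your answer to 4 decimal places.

h = 0.4, n = 6.
(3h/8)·[y₀ + 3y₁ + 3y₂ + 2y₃ + 3y₄ + 3y₅ + y₆] = 0.15·(10.47) = 1.5705.

1.5705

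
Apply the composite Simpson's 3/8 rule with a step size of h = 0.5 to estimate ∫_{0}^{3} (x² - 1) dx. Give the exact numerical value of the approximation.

h = (3 − 0)/6 = 0.5.
Nodes x₀,…,x₆ = 0, 0.5, 1, 1.5, 2, 2.5, 3.
f(x) = x² - 1: f₀=-1, f₁=-0.75, f₂=0, f₃=1.25, f₄=3, f₅=5.25, f₆=8.
(3h/8)·[f₀ + 3f₁ + 3f₂ + 2f₃ + 3f₄ + 3f₅ + f₆] = 0.1875·(32) = 6.

6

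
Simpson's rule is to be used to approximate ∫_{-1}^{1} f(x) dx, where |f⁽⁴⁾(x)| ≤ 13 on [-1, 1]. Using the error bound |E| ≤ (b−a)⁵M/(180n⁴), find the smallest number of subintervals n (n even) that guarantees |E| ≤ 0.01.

4

Need 416/(180n⁴) ≤ 0.01.
n⁴ ≥ 416/(180·0.01) = 231.111 ⇒ n ≥ 3.8990, so the smallest even n is 4. (n must be even for Simpson's rule.)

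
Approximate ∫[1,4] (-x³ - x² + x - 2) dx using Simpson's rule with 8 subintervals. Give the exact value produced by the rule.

-83.25

h = (4 − 1)/8 = 0.375.
Nodes x₀,…,x₈ = 1, 1.375, 1.75, 2.125, 2.5, 2.875, 3.25, 3.625, 4.
f(x) = -x³ - x² + x - 2: f₀=-3, f₁=-5.115234375, f₂=-8.671875, f₃=-13.986328125, f₄=-21.375, f₅=-31.154296875, f₆=-43.640625, f₇=-59.150390625, f₈=-78.
(h/3)·[f₀ + 4f₁ + 2f₂ + 4f₃ + 2f₄ + 4f₅ + 2f₆ + 4f₇ + f₈] = 0.125·(-666) = -83.25.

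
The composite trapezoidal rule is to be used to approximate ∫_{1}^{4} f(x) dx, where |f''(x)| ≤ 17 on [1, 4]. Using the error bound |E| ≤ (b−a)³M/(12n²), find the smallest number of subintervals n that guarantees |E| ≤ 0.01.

Need 459/(12n²) ≤ 0.01.
n² ≥ 459/(12·0.01) = 3825 ⇒ n ≥ 61.8466, so the smallest n is 62.

62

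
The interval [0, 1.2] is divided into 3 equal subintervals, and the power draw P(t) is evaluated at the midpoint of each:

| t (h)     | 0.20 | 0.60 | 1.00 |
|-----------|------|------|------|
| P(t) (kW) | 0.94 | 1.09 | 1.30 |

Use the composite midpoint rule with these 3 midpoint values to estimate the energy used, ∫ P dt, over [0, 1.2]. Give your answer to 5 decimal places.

1.33200

h = 0.4, n = 3.
h·[y(m₁) + y(m₂) + y(m₃)] = 0.4·(3.33) = 1.33200.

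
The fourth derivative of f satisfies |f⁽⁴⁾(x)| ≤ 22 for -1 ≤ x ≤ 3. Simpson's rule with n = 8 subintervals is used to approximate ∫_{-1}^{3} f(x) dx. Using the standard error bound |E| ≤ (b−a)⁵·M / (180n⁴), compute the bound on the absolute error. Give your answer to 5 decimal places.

|E| ≤ (4)⁵·22 / (180·8⁴) = 22528/737280 = 0.03056.

0.03056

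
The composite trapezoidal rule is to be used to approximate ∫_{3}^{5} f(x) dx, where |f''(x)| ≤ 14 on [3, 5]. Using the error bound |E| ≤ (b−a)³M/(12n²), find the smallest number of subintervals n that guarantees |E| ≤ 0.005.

44

Need 112/(12n²) ≤ 0.005.
n² ≥ 112/(12·0.005) = 1866.67 ⇒ n ≥ 43.2049, so the smallest n is 44.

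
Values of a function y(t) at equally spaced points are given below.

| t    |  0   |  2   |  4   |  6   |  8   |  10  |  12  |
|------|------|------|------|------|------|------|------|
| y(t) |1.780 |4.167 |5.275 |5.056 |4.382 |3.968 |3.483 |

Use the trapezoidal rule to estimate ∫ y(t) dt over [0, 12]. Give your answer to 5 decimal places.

50.95900

h = 2, n = 6.
(h/2)·[y₀ + 2y₁ + 2y₂ + 2y₃ + 2y₄ + 2y₅ + y₆] = 1·(50.959) = 50.95900.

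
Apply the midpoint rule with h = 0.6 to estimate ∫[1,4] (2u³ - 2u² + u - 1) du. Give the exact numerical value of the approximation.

88.83

h = (4 − 1)/5 = 0.6.
Midpoints m₁,…,m₅ = 1.3, 1.9, 2.5, 3.1, 3.7.
f(m₁)=1.314, f(m₂)=7.398, f(m₃)=20.25, f(m₄)=42.462, f(m₅)=76.626.
h·[f(m₁) + f(m₂) + f(m₃) + f(m₄) + f(m₅)] = 0.6·(148.05) = 88.83.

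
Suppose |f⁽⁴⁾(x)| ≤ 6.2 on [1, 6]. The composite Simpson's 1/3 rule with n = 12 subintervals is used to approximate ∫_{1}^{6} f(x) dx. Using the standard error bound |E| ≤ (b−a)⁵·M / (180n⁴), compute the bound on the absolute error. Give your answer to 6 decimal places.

|E| ≤ (5)⁵·6.2 / (180·12⁴) = 19375/3732480 = 0.005191.

0.005191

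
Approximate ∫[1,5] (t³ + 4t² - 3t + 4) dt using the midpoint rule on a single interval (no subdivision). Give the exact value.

232

M = (b−a)·f(3) = 4·(58) = 232.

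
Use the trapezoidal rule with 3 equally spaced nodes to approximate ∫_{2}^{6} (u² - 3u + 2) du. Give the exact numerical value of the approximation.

32

h = (6 − 2)/2 = 2.
Nodes u₀,…,u₂ = 2, 4, 6.
f(u) = u² - 3u + 2: f₀=0, f₁=6, f₂=20.
(h/2)·[f₀ + 2f₁ + f₂] = 1·(32) = 32.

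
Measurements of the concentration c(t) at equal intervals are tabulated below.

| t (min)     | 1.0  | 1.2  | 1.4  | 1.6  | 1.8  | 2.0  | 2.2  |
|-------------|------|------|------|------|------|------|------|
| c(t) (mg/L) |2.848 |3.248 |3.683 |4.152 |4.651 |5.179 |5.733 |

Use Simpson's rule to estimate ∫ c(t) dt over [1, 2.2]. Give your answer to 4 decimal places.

h = 0.2, n = 6.
(h/3)·[y₀ + 4y₁ + 2y₂ + 4y₃ + 2y₄ + 4y₅ + y₆] = 0.066667·(75.565) = 5.0377.

5.0377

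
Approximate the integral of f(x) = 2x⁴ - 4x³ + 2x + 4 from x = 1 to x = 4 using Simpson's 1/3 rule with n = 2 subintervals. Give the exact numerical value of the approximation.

185.25

h = (4 − 1)/2 = 1.5.
Nodes x₀,…,x₂ = 1, 2.5, 4.
f(x) = 2x⁴ - 4x³ + 2x + 4: f₀=4, f₁=24.625, f₂=268.
(h/3)·[f₀ + 4f₁ + f₂] = 0.5·(370.5) = 185.25.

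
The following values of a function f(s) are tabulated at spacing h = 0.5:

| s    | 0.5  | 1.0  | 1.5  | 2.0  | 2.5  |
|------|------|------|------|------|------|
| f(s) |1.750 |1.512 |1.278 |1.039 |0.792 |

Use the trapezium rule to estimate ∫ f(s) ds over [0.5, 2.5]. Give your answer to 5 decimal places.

h = 0.5, n = 4.
(h/2)·[y₀ + 2y₁ + 2y₂ + 2y₃ + y₄] = 0.25·(10.200) = 2.55000.

2.55000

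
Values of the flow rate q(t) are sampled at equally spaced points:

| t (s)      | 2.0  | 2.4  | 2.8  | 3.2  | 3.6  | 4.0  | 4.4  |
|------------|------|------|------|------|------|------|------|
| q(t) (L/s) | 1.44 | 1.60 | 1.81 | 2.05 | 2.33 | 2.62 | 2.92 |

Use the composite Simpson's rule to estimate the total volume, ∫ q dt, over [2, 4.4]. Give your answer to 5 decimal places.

5.02933

h = 0.4, n = 6.
(h/3)·[y₀ + 4y₁ + 2y₂ + 4y₃ + 2y₄ + 4y₅ + y₆] = 0.133333·(37.72) = 5.02933.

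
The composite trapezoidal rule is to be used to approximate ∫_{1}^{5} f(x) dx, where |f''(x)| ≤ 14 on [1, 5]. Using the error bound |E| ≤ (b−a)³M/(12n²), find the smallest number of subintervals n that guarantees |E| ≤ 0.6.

12

Need 896/(12n²) ≤ 0.6.
n² ≥ 896/(12·0.6) = 124.444 ⇒ n ≥ 11.1555, so the smallest n is 12.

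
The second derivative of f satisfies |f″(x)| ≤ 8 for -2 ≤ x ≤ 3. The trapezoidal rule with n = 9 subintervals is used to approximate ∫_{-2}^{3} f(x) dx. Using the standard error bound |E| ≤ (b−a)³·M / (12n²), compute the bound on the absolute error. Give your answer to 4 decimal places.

|E| ≤ (5)³·8 / (12·9²) = 1000/972 = 1.0288.

1.0288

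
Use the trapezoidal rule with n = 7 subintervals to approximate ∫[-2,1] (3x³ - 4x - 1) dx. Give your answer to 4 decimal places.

h = (1 − (-2))/7 = 0.428571.
Nodes x₀,…,x₇ = -2, -1.571429, -1.142857, -0.714286, -0.285714, 0.142857, 0.571429, 1.
f(x) = 3x³ - 4x - 1: f₀=-17, f₁=-6.355685, f₂=-0.906706, f₃=0.763848, f₄=0.072886, f₅=-1.562682, f₆=-2.725948, f₇=-2.
(h/2)·[f₀ + 2f₁ + 2f₂ + 2f₃ + 2f₄ + 2f₅ + 2f₆ + f₇] = 0.214286·(-40.428571) = -8.6633.

-8.6633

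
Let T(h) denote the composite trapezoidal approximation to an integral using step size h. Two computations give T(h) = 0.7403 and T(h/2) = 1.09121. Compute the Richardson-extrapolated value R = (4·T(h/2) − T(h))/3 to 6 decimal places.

R = (4·T(h/2) − T(h)) / 3 = (4·1.09121 − 0.7403)/3 = (3.62454)/3 = 1.208180.

1.208180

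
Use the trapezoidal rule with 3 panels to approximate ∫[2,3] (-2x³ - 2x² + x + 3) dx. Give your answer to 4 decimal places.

-39.9815

h = (3 − 2)/3 = 0.333333.
Nodes x₀,…,x₃ = 2, 2.333333, 2.666667, 3.
f(x) = -2x³ - 2x² + x + 3: f₀=-19, f₁=-30.962963, f₂=-46.481481, f₃=-66.
(h/2)·[f₀ + 2f₁ + 2f₂ + f₃] = 0.166667·(-239.888889) = -39.9815.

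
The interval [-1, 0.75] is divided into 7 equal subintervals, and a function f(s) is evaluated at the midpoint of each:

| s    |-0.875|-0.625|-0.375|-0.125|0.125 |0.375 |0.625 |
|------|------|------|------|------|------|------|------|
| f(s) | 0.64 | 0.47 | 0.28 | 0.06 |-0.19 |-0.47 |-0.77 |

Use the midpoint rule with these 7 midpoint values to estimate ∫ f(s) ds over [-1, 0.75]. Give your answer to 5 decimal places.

h = 0.25, n = 7.
h·[y(m₁) + y(m₂) + y(m₃) + y(m₄) + y(m₅) + y(m₆) + y(m₇)] = 0.25·(0.02) = 0.00500.

0.00500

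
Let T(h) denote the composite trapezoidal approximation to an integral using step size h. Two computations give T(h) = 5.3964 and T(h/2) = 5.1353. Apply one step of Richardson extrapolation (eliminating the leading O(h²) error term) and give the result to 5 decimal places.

5.04827

R = (4·T(h/2) − T(h)) / 3 = (4·5.1353 − 5.3964)/3 = (15.1448)/3 = 5.04827.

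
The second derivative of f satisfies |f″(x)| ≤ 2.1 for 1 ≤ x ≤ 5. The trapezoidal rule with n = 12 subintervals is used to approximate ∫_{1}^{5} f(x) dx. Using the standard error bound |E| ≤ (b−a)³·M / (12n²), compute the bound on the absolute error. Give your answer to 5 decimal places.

0.07778

|E| ≤ (4)³·2.1 / (12·12²) = 134.4/1728 = 0.07778.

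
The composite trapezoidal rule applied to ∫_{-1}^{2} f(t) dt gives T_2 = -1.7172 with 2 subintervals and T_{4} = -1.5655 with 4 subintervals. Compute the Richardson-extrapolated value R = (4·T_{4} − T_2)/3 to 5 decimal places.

R = (4·T_{4} − T_2) / 3 = (4·(-1.5655) − (-1.7172))/3 = (-4.5448)/3 = -1.51493.

-1.51493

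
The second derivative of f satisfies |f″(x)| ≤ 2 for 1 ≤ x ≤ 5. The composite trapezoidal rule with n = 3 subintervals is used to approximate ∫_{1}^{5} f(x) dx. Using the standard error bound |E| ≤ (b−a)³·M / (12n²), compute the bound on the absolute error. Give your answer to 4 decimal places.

1.1852

|E| ≤ (4)³·2 / (12·3²) = 128/108 = 1.1852.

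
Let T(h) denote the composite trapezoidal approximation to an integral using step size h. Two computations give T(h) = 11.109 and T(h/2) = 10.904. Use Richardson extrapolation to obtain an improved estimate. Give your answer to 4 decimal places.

10.8357

R = (4·T(h/2) − T(h)) / 3 = (4·10.904 − 11.109)/3 = (32.507)/3 = 10.8357.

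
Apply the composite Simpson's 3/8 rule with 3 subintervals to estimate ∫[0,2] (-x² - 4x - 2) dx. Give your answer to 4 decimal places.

h = (2 − 0)/3 = 0.666667.
Nodes x₀,…,x₃ = 0, 0.666667, 1.333333, 2.
f(x) = -x² - 4x - 2: f₀=-2, f₁=-5.111111, f₂=-9.111111, f₃=-14.
(3h/8)·[f₀ + 3f₁ + 3f₂ + f₃] = 0.25·(-58.666667) = -14.6667.

-14.6667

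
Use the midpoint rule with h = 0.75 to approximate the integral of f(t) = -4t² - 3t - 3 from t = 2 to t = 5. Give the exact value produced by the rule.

-195.9375

h = (5 − 2)/4 = 0.75.
Midpoints m₁,…,m₄ = 2.375, 3.125, 3.875, 4.625.
f(m₁)=-32.6875, f(m₂)=-51.4375, f(m₃)=-74.6875, f(m₄)=-102.4375.
h·[f(m₁) + f(m₂) + f(m₃) + f(m₄)] = 0.75·(-261.25) = -195.9375.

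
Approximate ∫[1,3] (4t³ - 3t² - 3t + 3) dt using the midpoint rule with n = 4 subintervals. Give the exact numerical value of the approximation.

47.125

h = (3 − 1)/4 = 0.5.
Midpoints m₁,…,m₄ = 1.25, 1.75, 2.25, 2.75.
f(m₁)=2.375, f(m₂)=10, f(m₃)=26.625, f(m₄)=55.25.
h·[f(m₁) + f(m₂) + f(m₃) + f(m₄)] = 0.5·(94.25) = 47.125.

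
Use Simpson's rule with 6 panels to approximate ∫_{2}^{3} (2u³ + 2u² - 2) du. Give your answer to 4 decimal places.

h = (3 − 2)/6 = 0.166667.
Nodes u₀,…,u₆ = 2, 2.166667, 2.333333, 2.5, 2.666667, 2.833333, 3.
f(u) = 2u³ + 2u² - 2: f₀=22, f₁=27.731481, f₂=34.296296, f₃=41.75, f₄=50.148148, f₅=59.546296, f₆=70.
(h/3)·[f₀ + 4f₁ + 2f₂ + 4f₃ + 2f₄ + 4f₅ + f₆] = 0.055556·(777) = 43.1667.

43.1667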